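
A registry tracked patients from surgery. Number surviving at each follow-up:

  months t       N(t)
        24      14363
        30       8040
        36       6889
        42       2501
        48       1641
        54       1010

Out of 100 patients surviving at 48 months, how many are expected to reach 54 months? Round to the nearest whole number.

The relevant probability is 1010/1641 = 0.615478.
Expected number = 100 × 0.615478 = 62.

62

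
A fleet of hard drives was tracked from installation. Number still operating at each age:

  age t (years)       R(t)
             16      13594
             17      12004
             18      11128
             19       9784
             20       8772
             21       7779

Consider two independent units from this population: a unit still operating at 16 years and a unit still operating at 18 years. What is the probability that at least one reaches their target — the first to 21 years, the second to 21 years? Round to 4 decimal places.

p₁ = R(21)/R(16) = 7779/13594 = 0.572238; p₂ = R(21)/R(18) = 7779/11128 = 0.699047.
P(at least one) = 1 − (1−p₁)(1−p₂) = 1 − 0.427762 × 0.300953 = 0.871264.

0.8713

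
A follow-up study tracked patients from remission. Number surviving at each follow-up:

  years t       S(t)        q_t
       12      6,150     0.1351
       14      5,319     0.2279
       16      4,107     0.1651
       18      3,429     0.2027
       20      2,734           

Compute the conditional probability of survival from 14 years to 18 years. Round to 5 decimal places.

The conditional survival probability is S(18)/S(14) = 3,429/5,319 = 0.644670.

0.64467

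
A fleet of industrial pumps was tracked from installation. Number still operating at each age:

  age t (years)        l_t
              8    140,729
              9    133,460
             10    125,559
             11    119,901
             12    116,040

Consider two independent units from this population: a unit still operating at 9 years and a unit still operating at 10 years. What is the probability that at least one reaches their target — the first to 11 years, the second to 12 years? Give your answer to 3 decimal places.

p₁ = l_11/l_9 = 119,901/133,460 = 0.898404; p₂ = l_12/l_10 = 116,040/125,559 = 0.924187.
P(at least one) = 1 − (1−p₁)(1−p₂) = 1 − 0.101596 × 0.075813 = 0.992298.

0.992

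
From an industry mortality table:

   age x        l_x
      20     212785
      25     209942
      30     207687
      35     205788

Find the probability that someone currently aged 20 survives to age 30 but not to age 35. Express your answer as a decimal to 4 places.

0.0089

We want 10|5q20 = (l_30 − l_35)/l_20.
This is the probability of reaching 30 but not 35, conditional on being alive at 20: (l_30 − l_35) / l_20.
= (207687 − 205788) / 212785 = 1899 / 212785 = 0.008925.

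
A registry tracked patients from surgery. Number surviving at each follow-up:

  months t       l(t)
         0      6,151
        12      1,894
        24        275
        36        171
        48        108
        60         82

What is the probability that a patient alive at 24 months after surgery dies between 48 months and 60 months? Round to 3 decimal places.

This is the probability of reaching 48 but not 60, conditional on being alive at 24: (l(48) − l(60)) / l(24).
= (108 − 82) / 275 = 26 / 275 = 0.094545.

0.095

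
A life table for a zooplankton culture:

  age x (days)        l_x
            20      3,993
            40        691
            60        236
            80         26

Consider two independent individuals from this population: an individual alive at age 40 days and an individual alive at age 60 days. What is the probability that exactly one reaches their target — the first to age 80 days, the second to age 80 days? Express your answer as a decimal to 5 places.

p₁ = l_80/l_40 = 26/691 = 0.037627; p₂ = l_80/l_60 = 26/236 = 0.110169.
P(exactly one) = p₁(1−p₂) + (1−p₁)p₂ = 0.033482 + 0.106024 = 0.139505.

0.13951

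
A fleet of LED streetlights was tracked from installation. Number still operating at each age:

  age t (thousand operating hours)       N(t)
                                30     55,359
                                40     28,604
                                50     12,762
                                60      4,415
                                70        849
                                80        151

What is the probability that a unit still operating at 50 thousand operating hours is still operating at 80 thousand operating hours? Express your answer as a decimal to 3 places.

The conditional survival probability is N(80)/N(50) = 151/12,762 = 0.011832.

0.012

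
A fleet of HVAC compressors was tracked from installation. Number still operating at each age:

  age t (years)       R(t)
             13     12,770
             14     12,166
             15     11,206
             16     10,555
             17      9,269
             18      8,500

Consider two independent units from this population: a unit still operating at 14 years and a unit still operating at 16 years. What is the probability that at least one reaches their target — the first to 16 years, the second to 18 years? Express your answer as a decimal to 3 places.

0.974

p₁ = R(16)/R(14) = 10,555/12,166 = 0.867582; p₂ = R(18)/R(16) = 8,500/10,555 = 0.805306.
P(at least one) = 1 − (1−p₁)(1−p₂) = 1 − 0.132418 × 0.194694 = 0.974219.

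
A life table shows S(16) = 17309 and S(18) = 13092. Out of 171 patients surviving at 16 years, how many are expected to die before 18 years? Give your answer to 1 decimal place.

41.7

The relevant probability is 1 − 13092/17309 = 0.243630.
Expected number = 171 × 0.243630 = 41.7.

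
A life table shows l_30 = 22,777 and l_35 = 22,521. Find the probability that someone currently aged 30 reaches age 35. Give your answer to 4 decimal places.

The conditional survival probability is l_35/l_30 = 22,521/22,777 = 0.988761.

0.9888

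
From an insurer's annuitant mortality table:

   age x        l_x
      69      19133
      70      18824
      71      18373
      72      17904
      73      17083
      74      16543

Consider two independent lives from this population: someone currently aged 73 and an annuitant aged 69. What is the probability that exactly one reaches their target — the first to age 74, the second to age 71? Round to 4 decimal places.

p₁ = l_74/l_73 = 16543/17083 = 0.968390; p₂ = l_71/l_69 = 18373/19133 = 0.960278.
P(exactly one) = p₁(1−p₂) + (1−p₁)p₂ = 0.038466 + 0.030354 = 0.068821.

0.0688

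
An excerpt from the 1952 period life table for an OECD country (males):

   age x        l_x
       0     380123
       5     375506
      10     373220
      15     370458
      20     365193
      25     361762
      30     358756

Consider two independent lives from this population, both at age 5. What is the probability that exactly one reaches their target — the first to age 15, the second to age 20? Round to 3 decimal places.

0.040

p₁ = l_15/l_5 = 370458/375506 = 0.986557; p₂ = l_20/l_5 = 365193/375506 = 0.972536.
P(exactly one) = p₁(1−p₂) + (1−p₁)p₂ = 0.027095 + 0.013074 = 0.040169.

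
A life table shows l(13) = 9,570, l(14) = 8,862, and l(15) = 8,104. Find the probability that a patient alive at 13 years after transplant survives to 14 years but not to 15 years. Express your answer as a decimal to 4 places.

0.0792

This is the probability of reaching 14 but not 15, conditional on being alive at 13: (l(14) − l(15)) / l(13).
= (8,862 − 8,104) / 9,570 = 758 / 9,570 = 0.079206.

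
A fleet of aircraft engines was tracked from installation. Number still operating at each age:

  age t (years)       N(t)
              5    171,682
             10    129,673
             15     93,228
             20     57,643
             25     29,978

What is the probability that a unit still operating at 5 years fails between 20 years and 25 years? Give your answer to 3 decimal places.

This is the probability of reaching 20 but not 25, conditional on being operational at 5: (N(20) − N(25)) / N(5).
= (57,643 − 29,978) / 171,682 = 27,665 / 171,682 = 0.161141.

0.161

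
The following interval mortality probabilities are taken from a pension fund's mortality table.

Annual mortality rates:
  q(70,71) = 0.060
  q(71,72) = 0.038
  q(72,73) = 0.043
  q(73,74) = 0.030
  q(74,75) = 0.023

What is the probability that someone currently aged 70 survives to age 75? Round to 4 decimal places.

0.8201

P(survive 70→75) = (1 − 0.060) × (1 − 0.038) × (1 − 0.043) × (1 − 0.030) × (1 − 0.023).
= 0.940 × 0.962 × 0.957 × 0.970 × 0.977 = 0.820127.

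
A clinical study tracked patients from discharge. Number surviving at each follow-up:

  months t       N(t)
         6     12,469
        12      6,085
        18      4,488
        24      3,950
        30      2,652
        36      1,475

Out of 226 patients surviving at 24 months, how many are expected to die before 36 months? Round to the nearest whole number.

142

The relevant probability is 1 − 1,475/3,950 = 0.626582.
Expected number = 226 × 0.626582 = 142.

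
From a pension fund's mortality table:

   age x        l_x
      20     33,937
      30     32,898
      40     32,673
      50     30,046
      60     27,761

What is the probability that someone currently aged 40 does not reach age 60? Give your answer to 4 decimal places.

P(die before 60 | alive at 40) = 1 − l_60/l_40 = 1 − 27,761/32,673 = (4,912)/32,673 = 0.150338.

0.1503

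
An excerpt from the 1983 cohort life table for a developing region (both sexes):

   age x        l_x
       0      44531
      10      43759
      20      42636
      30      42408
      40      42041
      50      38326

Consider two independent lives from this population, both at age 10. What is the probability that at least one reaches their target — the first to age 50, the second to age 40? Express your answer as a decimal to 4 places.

0.9951

p₁ = l_50/l_10 = 38326/43759 = 0.875843; p₂ = l_40/l_10 = 42041/43759 = 0.960740.
P(at least one) = 1 − (1−p₁)(1−p₂) = 1 − 0.124157 × 0.039260 = 0.995126.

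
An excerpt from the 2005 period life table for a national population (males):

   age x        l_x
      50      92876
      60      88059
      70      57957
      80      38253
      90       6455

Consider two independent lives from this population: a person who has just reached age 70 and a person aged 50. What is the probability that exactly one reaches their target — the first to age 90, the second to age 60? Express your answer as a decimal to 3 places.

0.848

p₁ = l_90/l_70 = 6455/57957 = 0.111376; p₂ = l_60/l_50 = 88059/92876 = 0.948135.
P(exactly one) = p₁(1−p₂) + (1−p₁)p₂ = 0.005777 + 0.842536 = 0.848312.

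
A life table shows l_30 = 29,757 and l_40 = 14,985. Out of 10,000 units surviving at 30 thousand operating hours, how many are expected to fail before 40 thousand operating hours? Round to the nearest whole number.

4964

The relevant probability is 1 − 14,985/29,757 = 0.496421.
Expected number = 10,000 × 0.496421 = 4964.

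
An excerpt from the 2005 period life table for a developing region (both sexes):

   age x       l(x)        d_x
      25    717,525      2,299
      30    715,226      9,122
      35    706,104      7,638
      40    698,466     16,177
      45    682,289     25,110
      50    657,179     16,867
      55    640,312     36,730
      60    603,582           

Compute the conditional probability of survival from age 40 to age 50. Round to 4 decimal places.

0.9409

The conditional survival probability is l(50)/l(40) = 657,179/698,466 = 0.940889.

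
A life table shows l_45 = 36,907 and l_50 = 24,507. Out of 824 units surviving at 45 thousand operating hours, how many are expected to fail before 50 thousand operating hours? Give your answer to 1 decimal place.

276.8

The relevant probability is 1 − 24,507/36,907 = 0.335980.
Expected number = 824 × 0.335980 = 276.8.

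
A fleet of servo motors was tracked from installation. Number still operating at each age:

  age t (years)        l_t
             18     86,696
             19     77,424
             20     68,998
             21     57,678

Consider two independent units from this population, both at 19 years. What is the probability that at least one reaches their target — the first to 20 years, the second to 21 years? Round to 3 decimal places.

p₁ = l_20/l_19 = 68,998/77,424 = 0.891171; p₂ = l_21/l_19 = 57,678/77,424 = 0.744963.
P(at least one) = 1 − (1−p₁)(1−p₂) = 1 − 0.108829 × 0.255037 = 0.972245.

0.972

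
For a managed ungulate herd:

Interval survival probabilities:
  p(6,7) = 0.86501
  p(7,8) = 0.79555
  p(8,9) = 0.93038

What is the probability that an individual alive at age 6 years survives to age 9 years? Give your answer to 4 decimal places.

0.6402

Chaining the interval survival probabilities: 0.86501 × 0.79555 × 0.93038.
= 0.640249.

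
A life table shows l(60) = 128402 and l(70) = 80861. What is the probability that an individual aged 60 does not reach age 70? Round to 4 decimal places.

P(die before 70 | alive at 60) = 1 − l(70)/l(60) = 1 − 80861/128402 = (47541)/128402 = 0.370251.

0.3703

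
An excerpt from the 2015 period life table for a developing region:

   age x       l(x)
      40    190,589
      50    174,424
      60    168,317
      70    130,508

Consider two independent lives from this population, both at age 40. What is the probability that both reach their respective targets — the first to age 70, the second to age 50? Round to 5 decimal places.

0.62668

p₁ = l(70)/l(40) = 130,508/190,589 = 0.684761; p₂ = l(50)/l(40) = 174,424/190,589 = 0.915184.
P(both) = p₁ × p₂ = 0.684761 × 0.915184 = 0.626682.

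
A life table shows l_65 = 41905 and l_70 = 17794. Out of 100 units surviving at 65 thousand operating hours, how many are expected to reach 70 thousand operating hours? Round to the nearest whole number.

The relevant probability is 17794/41905 = 0.424627.
Expected number = 100 × 0.424627 = 42.

42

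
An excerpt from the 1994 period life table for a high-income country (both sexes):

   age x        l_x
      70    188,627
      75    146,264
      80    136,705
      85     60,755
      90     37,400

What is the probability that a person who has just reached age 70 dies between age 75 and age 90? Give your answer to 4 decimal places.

0.5771

We want 5|15q70 = (l_75 − l_90)/l_70.
This is the probability of reaching 75 but not 90, conditional on being alive at 70: (l_75 − l_90) / l_70.
= (146,264 − 37,400) / 188,627 = 108,864 / 188,627 = 0.577139.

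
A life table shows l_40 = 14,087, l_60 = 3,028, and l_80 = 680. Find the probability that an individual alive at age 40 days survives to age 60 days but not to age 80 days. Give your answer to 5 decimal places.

0.16668

This is the probability of reaching 60 but not 80, conditional on being alive at 40: (l_60 − l_80) / l_40.
= (3,028 − 680) / 14,087 = 2,348 / 14,087 = 0.166678.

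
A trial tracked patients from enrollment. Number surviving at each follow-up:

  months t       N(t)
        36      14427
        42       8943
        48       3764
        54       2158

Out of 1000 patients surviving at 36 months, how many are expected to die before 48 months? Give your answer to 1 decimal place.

739.1

The relevant probability is 1 − 3764/14427 = 0.739100.
Expected number = 1000 × 0.739100 = 739.1.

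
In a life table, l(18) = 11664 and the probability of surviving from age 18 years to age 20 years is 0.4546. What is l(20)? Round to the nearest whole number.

5302

l(20) = l(18) × p = 11664 × 0.4546 = 5302.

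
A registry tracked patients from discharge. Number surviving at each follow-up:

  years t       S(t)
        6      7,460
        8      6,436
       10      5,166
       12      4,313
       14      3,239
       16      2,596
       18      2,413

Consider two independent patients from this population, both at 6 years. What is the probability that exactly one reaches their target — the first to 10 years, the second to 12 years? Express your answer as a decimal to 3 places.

0.470

p₁ = S(10)/S(6) = 5,166/7,460 = 0.692493; p₂ = S(12)/S(6) = 4,313/7,460 = 0.578150.
P(exactly one) = p₁(1−p₂) + (1−p₁)p₂ = 0.292128 + 0.177785 = 0.469913.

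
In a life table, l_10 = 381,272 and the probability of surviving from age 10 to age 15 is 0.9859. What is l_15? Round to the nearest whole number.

l_15 = l_10 × p = 381,272 × 0.9859 = 375896.

375896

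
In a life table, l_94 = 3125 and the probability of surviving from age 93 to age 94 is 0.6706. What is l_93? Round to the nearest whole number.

l_93 = l_94 / p = 3125 / 0.6706 = 4660.

4660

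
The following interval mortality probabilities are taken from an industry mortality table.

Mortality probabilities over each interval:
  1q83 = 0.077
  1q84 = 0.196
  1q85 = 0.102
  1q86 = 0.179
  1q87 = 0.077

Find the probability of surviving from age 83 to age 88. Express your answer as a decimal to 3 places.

0.505

5p83 = (1 − 0.077) × (1 − 0.196) × (1 − 0.102) × (1 − 0.179) × (1 − 0.077).
= 0.923 × 0.804 × 0.898 × 0.821 × 0.923 = 0.504986.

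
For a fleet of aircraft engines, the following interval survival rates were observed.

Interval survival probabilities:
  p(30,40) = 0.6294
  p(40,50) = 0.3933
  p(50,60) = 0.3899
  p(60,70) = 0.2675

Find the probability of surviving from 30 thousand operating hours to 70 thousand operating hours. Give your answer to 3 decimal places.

0.026

P(survive 30→70) = 0.6294 × 0.3933 × 0.3899 × 0.2675.
= 0.025818.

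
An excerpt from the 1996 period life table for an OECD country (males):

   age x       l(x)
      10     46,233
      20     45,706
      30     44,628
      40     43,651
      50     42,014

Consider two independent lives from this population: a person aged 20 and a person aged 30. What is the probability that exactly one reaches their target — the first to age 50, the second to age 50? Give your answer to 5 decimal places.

0.12989

p₁ = l(50)/l(20) = 42,014/45,706 = 0.919223; p₂ = l(50)/l(30) = 42,014/44,628 = 0.941427.
P(exactly one) = p₁(1−p₂) + (1−p₁)p₂ = 0.053842 + 0.076046 = 0.129887.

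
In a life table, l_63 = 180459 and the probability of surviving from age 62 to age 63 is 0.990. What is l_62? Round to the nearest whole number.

182282

l_62 = l_63 / p = 180459 / 0.990 = 182282.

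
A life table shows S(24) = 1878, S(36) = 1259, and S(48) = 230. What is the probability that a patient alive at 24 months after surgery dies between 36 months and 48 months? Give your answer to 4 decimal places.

0.5479

This is the probability of reaching 36 but not 48, conditional on being alive at 24: (S(36) − S(48)) / S(24).
= (1259 − 230) / 1878 = 1029 / 1878 = 0.547923.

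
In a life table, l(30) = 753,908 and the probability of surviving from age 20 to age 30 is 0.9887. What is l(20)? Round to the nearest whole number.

762525

l(20) = l(30) / p = 753,908 / 0.9887 = 762525.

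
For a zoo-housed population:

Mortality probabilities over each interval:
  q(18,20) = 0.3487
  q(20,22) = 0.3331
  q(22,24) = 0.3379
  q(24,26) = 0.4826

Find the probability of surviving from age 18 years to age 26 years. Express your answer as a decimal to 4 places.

0.1488

The overall survival probability is (1 − 0.3487) × (1 − 0.3331) × (1 − 0.3379) × (1 − 0.4826).
= 0.6513 × 0.6669 × 0.6621 × 0.5174 = 0.148796.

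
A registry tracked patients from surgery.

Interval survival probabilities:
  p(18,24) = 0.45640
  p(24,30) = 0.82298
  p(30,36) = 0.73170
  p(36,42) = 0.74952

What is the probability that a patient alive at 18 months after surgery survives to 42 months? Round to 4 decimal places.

0.2060

P(survive 18→42) = 0.45640 × 0.82298 × 0.73170 × 0.74952.
= 0.205992.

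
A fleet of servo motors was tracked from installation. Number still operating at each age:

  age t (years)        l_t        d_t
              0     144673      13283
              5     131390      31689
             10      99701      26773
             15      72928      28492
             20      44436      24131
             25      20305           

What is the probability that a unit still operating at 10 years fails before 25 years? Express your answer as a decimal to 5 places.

0.79634

P(fail before 25 | operational at 10) = 1 − l_25/l_10 = 1 − 20305/99701 = (79396)/99701 = 0.796341.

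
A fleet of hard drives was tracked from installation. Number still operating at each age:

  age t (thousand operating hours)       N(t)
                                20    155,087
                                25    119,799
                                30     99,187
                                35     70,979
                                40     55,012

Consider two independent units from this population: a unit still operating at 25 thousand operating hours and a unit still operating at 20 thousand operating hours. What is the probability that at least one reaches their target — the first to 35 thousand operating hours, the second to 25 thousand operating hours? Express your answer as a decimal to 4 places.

p₁ = N(35)/N(25) = 70,979/119,799 = 0.592484; p₂ = N(25)/N(20) = 119,799/155,087 = 0.772463.
P(at least one) = 1 − (1−p₁)(1−p₂) = 1 − 0.407516 × 0.227537 = 0.907275.

0.9073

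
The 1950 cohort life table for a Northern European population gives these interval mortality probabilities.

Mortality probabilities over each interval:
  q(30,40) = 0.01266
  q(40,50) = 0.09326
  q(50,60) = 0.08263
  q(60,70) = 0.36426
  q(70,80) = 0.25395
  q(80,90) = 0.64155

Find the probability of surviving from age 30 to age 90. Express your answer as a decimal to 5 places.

0.13963

P(survive 30→90) = (1 − 0.01266) × (1 − 0.09326) × (1 − 0.08263) × (1 − 0.36426) × (1 − 0.25395) × (1 − 0.64155).
= 0.98734 × 0.90674 × 0.91737 × 0.63574 × 0.74605 × 0.35845 = 0.139627.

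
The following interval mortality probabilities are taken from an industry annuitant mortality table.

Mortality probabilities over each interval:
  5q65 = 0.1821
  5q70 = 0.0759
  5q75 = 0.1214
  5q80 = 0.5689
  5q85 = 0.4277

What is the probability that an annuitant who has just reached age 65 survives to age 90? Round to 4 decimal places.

The overall survival probability is (1 − 0.1821) × (1 − 0.0759) × (1 − 0.1214) × (1 − 0.5689) × (1 − 0.4277).
= 0.8179 × 0.9241 × 0.8786 × 0.4311 × 0.5723 = 0.163837.

0.1638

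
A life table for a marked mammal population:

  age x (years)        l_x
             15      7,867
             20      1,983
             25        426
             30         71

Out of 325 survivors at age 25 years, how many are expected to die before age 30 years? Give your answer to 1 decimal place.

The relevant probability is 1 − 71/426 = 0.833333.
Expected number = 325 × 0.833333 = 270.8.

270.8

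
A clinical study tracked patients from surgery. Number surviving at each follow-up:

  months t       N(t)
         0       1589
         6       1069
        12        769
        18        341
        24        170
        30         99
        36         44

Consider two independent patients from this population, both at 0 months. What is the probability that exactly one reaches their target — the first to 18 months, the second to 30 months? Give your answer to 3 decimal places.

0.250

p₁ = N(18)/N(0) = 341/1589 = 0.214600; p₂ = N(30)/N(0) = 99/1589 = 0.062303.
P(exactly one) = p₁(1−p₂) + (1−p₁)p₂ = 0.201230 + 0.048933 = 0.250163.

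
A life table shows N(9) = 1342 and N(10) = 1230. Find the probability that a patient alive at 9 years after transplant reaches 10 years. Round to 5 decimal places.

0.91654

The conditional survival probability is N(10)/N(9) = 1230/1342 = 0.916542.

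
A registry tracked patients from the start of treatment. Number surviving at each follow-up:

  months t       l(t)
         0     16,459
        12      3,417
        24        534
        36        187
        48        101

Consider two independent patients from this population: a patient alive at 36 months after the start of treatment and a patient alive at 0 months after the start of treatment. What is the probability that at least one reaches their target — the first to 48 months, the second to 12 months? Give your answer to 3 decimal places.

p₁ = l(48)/l(36) = 101/187 = 0.540107; p₂ = l(12)/l(0) = 3,417/16,459 = 0.207607.
P(at least one) = 1 − (1−p₁)(1−p₂) = 1 − 0.459893 × 0.792393 = 0.635584.

0.636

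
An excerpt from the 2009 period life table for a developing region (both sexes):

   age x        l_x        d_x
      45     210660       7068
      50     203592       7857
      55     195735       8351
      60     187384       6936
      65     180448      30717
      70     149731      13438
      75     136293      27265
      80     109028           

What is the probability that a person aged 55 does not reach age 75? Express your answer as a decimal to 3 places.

P(die before 75 | alive at 55) = 1 − l_75/l_55 = 1 − 136293/195735 = (59442)/195735 = 0.303686.

0.304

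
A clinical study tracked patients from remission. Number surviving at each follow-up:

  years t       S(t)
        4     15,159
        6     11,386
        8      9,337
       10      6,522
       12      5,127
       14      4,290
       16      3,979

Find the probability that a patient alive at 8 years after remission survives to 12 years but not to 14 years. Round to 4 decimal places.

This is the probability of reaching 12 but not 14, conditional on being alive at 8: (S(12) − S(14)) / S(8).
= (5,127 − 4,290) / 9,337 = 837 / 9,337 = 0.089643.

0.0896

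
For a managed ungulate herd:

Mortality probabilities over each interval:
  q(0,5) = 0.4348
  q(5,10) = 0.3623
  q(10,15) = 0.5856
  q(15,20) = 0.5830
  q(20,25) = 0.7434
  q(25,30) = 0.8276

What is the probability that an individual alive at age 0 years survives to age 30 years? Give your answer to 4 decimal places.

Chaining the interval survival probabilities: (1 − 0.4348) × (1 − 0.3623) × (1 − 0.5856) × (1 − 0.5830) × (1 − 0.7434) × (1 − 0.8276).
= 0.5652 × 0.6377 × 0.4144 × 0.4170 × 0.2566 × 0.1724 = 0.002755.

0.0028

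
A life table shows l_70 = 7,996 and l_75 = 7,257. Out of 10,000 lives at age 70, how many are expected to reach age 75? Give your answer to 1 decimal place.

9075.8

The relevant probability is 7,257/7,996 = 0.907579.
Expected number = 10,000 × 0.907579 = 9075.8.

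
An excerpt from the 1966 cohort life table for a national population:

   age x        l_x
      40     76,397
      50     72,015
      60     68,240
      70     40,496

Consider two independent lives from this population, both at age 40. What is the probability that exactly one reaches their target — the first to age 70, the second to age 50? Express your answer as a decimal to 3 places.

p₁ = l_70/l_40 = 40,496/76,397 = 0.530073; p₂ = l_50/l_40 = 72,015/76,397 = 0.942642.
P(exactly one) = p₁(1−p₂) + (1−p₁)p₂ = 0.030404 + 0.442973 = 0.473377.

0.473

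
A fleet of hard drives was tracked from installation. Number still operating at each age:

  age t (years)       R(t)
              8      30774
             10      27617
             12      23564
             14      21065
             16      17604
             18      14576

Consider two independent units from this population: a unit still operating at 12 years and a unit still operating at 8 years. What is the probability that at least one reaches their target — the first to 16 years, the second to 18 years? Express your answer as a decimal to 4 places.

p₁ = R(16)/R(12) = 17604/23564 = 0.747072; p₂ = R(18)/R(8) = 14576/30774 = 0.473647.
P(at least one) = 1 − (1−p₁)(1−p₂) = 1 − 0.252928 × 0.526353 = 0.866871.

0.8669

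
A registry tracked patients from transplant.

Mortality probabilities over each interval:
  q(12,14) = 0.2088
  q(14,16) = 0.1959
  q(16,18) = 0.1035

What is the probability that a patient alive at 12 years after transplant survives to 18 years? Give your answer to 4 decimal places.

P(survive 12→18) = (1 − 0.2088) × (1 − 0.1959) × (1 − 0.1035).
= 0.7912 × 0.8041 × 0.8965 = 0.570357.

0.5704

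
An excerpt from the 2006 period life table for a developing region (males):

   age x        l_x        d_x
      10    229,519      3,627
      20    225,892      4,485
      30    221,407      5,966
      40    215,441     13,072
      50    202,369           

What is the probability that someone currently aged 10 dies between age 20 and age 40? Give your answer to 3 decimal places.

We want 10|20q10 = (l_20 − l_40)/l_10.
This is the probability of reaching 20 but not 40, conditional on being alive at 10: (l_20 − l_40) / l_10.
= (225,892 − 215,441) / 229,519 = 10,451 / 229,519 = 0.045534.

0.046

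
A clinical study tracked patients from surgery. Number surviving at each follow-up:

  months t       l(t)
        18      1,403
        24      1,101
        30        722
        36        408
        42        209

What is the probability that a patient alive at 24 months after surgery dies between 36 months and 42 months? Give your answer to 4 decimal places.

This is the probability of reaching 36 but not 42, conditional on being alive at 24: (l(36) − l(42)) / l(24).
= (408 − 209) / 1,101 = 199 / 1,101 = 0.180745.

0.1807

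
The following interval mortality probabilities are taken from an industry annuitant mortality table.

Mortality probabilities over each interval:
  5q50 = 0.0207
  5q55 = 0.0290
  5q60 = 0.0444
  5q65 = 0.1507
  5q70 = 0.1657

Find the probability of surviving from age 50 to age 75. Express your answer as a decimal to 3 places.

The overall survival probability is (1 − 0.0207) × (1 − 0.0290) × (1 − 0.0444) × (1 − 0.1507) × (1 − 0.1657).
= 0.9793 × 0.9710 × 0.9556 × 0.8493 × 0.8343 = 0.643865.

0.644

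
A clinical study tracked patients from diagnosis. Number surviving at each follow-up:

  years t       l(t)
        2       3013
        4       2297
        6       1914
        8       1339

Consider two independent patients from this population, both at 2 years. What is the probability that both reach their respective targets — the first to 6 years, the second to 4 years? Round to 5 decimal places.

0.48429

p₁ = l(6)/l(2) = 1914/3013 = 0.635247; p₂ = l(4)/l(2) = 2297/3013 = 0.762363.
P(both) = p₁ × p₂ = 0.635247 × 0.762363 = 0.484289.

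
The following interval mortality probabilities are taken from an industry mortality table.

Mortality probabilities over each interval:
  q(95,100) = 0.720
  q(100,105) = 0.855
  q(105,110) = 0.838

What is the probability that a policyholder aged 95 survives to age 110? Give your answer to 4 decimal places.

0.0066

Survival from 95 to 110 is the product of surviving each interval: (1 − 0.720) × (1 − 0.855) × (1 − 0.838).
= 0.280 × 0.145 × 0.162 = 0.006577.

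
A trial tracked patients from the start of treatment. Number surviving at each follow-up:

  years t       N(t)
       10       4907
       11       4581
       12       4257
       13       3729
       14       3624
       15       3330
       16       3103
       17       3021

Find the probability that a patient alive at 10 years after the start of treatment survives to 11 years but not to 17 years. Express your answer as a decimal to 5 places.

This is the probability of reaching 11 but not 17, conditional on being alive at 10: (N(11) − N(17)) / N(10).
= (4581 − 3021) / 4907 = 1560 / 4907 = 0.317913.

0.31791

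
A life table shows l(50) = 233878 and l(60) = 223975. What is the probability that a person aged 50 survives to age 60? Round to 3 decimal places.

The conditional survival probability is l(60)/l(50) = 223975/233878 = 0.957657.

0.958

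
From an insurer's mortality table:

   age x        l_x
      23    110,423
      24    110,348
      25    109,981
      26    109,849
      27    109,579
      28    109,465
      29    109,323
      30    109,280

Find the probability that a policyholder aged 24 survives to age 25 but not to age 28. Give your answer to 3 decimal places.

0.005

We want 1|3q24 = (l_25 − l_28)/l_24.
This is the probability of reaching 25 but not 28, conditional on being alive at 24: (l_25 − l_28) / l_24.
= (109,981 − 109,465) / 110,348 = 516 / 110,348 = 0.004676.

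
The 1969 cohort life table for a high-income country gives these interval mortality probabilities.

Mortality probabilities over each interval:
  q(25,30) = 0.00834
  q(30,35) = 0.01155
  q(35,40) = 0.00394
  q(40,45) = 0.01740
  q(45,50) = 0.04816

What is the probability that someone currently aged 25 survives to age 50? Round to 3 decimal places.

0.913

The overall survival probability is (1 − 0.00834) × (1 − 0.01155) × (1 − 0.00394) × (1 − 0.01740) × (1 − 0.04816).
= 0.99166 × 0.98845 × 0.99606 × 0.98260 × 0.95184 = 0.913153.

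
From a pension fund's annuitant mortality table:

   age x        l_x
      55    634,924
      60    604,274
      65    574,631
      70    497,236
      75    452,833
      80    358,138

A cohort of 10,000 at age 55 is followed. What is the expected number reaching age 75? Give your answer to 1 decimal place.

7132.1

The relevant probability is 452,833/634,924 = 0.713208.
Expected number = 10,000 × 0.713208 = 7132.1.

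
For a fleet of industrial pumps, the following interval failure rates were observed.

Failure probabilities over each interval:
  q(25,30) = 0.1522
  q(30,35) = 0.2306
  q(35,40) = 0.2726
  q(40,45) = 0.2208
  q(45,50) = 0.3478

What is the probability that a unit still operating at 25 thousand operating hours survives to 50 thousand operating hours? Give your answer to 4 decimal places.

Survival from 25 to 50 is the product of surviving each interval: (1 − 0.1522) × (1 − 0.2306) × (1 − 0.2726) × (1 − 0.2208) × (1 − 0.3478).
= 0.8478 × 0.7694 × 0.7274 × 0.7792 × 0.6522 = 0.241129.

0.2411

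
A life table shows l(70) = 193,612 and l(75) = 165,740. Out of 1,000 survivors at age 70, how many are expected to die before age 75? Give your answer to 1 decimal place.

144.0

The relevant probability is 1 − 165,740/193,612 = 0.143958.
Expected number = 1,000 × 0.143958 = 144.0.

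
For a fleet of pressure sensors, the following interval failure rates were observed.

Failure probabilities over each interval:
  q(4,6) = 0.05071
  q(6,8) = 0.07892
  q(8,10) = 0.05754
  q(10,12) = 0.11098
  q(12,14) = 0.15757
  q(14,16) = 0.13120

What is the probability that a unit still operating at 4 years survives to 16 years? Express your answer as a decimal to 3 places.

Chaining the interval survival probabilities: (1 − 0.05071) × (1 − 0.07892) × (1 − 0.05754) × (1 − 0.11098) × (1 − 0.15757) × (1 − 0.13120).
= 0.94929 × 0.92108 × 0.94246 × 0.88902 × 0.84243 × 0.86880 = 0.536197.

0.536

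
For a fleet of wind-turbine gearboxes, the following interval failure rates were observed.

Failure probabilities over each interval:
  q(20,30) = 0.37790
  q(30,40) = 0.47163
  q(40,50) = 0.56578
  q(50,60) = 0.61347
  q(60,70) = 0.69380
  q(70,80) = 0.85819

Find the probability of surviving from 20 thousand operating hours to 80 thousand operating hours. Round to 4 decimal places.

0.0024

The overall survival probability is (1 − 0.37790) × (1 − 0.47163) × (1 − 0.56578) × (1 − 0.61347) × (1 − 0.69380) × (1 − 0.85819).
= 0.62210 × 0.52837 × 0.43422 × 0.38653 × 0.30620 × 0.14181 = 0.002396.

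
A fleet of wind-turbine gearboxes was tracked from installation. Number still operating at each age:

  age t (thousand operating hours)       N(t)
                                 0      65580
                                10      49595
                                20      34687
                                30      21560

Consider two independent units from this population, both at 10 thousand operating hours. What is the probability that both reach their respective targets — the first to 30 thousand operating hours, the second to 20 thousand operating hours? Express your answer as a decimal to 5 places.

0.30405

p₁ = N(30)/N(10) = 21560/49595 = 0.434721; p₂ = N(20)/N(10) = 34687/49595 = 0.699405.
P(both) = p₁ × p₂ = 0.434721 × 0.699405 = 0.304046.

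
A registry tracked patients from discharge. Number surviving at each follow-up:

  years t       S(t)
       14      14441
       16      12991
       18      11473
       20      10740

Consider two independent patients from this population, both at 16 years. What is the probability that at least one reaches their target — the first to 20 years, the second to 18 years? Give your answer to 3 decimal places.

0.980

p₁ = S(20)/S(16) = 10740/12991 = 0.826726; p₂ = S(18)/S(16) = 11473/12991 = 0.883150.
P(at least one) = 1 − (1−p₁)(1−p₂) = 1 − 0.173274 × 0.116850 = 0.979753.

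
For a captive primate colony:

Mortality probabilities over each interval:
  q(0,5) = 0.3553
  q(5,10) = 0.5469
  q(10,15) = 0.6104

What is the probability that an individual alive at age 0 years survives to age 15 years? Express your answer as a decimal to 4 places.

Survival from 0 to 15 is the product of surviving each interval: (1 − 0.3553) × (1 − 0.5469) × (1 − 0.6104).
= 0.6447 × 0.4531 × 0.3896 = 0.113807.

0.1138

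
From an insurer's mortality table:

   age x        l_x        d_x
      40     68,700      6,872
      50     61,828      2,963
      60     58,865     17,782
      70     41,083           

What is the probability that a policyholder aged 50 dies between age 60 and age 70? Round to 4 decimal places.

This is the probability of reaching 60 but not 70, conditional on being alive at 50: (l_60 − l_70) / l_50.
= (58,865 − 41,083) / 61,828 = 17,782 / 61,828 = 0.287604.

0.2876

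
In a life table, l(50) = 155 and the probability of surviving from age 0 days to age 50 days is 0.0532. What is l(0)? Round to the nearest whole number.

l(0) = l(50) / p = 155 / 0.0532 = 2914.

2914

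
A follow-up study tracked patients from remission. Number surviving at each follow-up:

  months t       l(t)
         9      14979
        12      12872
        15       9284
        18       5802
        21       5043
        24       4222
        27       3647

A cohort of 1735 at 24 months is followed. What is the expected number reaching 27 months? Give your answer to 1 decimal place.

1498.7

The relevant probability is 3647/4222 = 0.863809.
Expected number = 1735 × 0.863809 = 1498.7.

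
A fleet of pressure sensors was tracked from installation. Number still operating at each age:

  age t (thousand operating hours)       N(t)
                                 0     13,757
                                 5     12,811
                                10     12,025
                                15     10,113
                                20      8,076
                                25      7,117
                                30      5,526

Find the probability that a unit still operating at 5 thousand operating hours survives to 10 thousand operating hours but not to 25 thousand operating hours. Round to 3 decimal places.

0.383

This is the probability of reaching 10 but not 25, conditional on being operational at 5: (N(10) − N(25)) / N(5).
= (12,025 − 7,117) / 12,811 = 4,908 / 12,811 = 0.383108.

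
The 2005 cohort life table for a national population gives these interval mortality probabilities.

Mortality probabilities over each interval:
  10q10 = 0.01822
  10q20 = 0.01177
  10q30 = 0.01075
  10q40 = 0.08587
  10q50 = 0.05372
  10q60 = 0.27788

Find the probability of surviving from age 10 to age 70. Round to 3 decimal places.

60p10 = (1 − 0.01822) × (1 − 0.01177) × (1 − 0.01075) × (1 − 0.08587) × (1 − 0.05372) × (1 − 0.27788).
= 0.98178 × 0.98823 × 0.98925 × 0.91413 × 0.94628 × 0.72212 = 0.599536.

0.600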